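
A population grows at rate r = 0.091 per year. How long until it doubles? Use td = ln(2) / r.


td = ln(2) / 0.091 = 0.693147 / 0.091 = 7.61700 ≈ 7.6 years

7.6 years


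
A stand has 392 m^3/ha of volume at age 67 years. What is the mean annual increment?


MAI = 392 / 67 = 5.8507 ≈ 5.85 m^3/ha/yr

5.85 m^3/ha/yr


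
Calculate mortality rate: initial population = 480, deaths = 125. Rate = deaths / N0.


Mortality rate = 125 / 480 = 0.260417 ≈ 0.2604

0.2604


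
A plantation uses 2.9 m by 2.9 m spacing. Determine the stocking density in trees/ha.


N = 10000 / 2.9^2 = 10000 / 8.41 = 1189.06 ≈ 1189 trees/ha

1189 trees/ha


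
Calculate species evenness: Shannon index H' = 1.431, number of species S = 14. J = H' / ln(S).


ln(14) = 2.63906
J = H' / ln(S) = 1.431 / 2.63906 = 0.542239 ≈ 0.5422

0.5422


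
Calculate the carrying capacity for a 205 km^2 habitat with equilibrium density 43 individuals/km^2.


K = 43 * 205 = 8815 individuals

8815 individuals


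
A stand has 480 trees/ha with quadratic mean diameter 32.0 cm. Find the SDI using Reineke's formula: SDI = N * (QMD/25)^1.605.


QMD/25 = 32.0/25 = 1.28
(1.28)^1.605 = exp(1.605 * ln(1.28)) = exp(1.605 * 0.246860) = exp(0.396210) = 1.48618
SDI = 480 * 1.48618 = 713.366 ≈ 713

713


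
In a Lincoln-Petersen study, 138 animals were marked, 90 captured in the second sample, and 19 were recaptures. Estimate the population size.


N = M * C / R = 138 * 90 / 19 = 12420 / 19 = 653.68 ≈ 654

654 individuals


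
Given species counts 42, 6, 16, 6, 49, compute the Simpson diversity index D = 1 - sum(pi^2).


Total N = 42 + 6 + 16 + 6 + 49 = 119
Per-species terms:
  p = 42/119 = 0.352941; p^2 = 0.352941^2 = 0.124567
  p = 6/119 = 0.050420; p^2 = 0.050420^2 = 0.002542
  p = 16/119 = 0.134454; p^2 = 0.134454^2 = 0.018078
  p = 6/119 = 0.050420; p^2 = 0.050420^2 = 0.002542
  p = 49/119 = 0.411765; p^2 = 0.411765^2 = 0.169550
sum(p^2) = 0.124567 + 0.002542 + 0.018078 + 0.002542 + 0.169550 = 0.317279
D = 1 - 0.317279 = 0.682721 ≈ 0.6827

0.6827


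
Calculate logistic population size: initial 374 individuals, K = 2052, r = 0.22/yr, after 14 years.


(K - N0)/N0 = (2052 - 374)/374 = 1678/374 = 4.48663
r*t = 0.22 * 14 = 3.08; exp(-3.08) = 0.0459593
4.48663 * 0.0459593 = 0.206202
1 + 0.206202 = 1.20620
N = 2052 / 1.20620 = 1701.21 ≈ 1701

1701


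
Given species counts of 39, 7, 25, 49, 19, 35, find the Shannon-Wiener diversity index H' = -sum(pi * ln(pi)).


Total N = 39 + 7 + 25 + 49 + 19 + 35 = 174
Per-species terms:
  p = 39/174 = 0.224138; ln(p) = -1.495493; p*ln(p) = 0.224138 * (-1.495493) = -0.335197
  p = 7/174 = 0.040230; ln(p) = -3.213142; p*ln(p) = 0.040230 * (-3.213142) = -0.129265
  p = 25/174 = 0.143678; ln(p) = -1.940181; p*ln(p) = 0.143678 * (-1.940181) = -0.278761
  p = 49/174 = 0.281609; ln(p) = -1.267236; p*ln(p) = 0.281609 * (-1.267236) = -0.356865
  p = 19/174 = 0.109195; ln(p) = -2.214620; p*ln(p) = 0.109195 * (-2.214620) = -0.241825
  p = 35/174 = 0.201149; ln(p) = -1.603709; p*ln(p) = 0.201149 * (-1.603709) = -0.322584
sum(p*ln(p)) = (-0.335197) + (-0.129265) + (-0.278761) + (-0.356865) + (-0.241825) + (-0.322584) = -1.664497
H' = -(-1.664497) = 1.664497 ≈ 1.6645

1.6645


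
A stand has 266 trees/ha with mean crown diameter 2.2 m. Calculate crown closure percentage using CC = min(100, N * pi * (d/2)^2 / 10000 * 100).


(d/2)^2 = (2.2/2)^2 = 1.1^2 = 1.21
Crown area = 3.141593 * 1.21 = 3.80133 m^2
N * area / 10000 * 100 = 266 * 3.80133 / 10000 * 100 = 10.1115
CC = min(100, 10.1115) = 10.1115 ≈ 10.1%

10.1%


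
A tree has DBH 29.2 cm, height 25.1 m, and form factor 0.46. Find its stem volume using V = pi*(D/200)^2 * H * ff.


(D/200)^2 = (29.2/200)^2 = 0.146^2 = 0.021316
BA = 3.141593 * 0.021316 = 0.0669662 m^2
V = 0.0669662 * 25.1 * 0.46 = 0.773192 ≈ 0.773 m^3

0.773 m^3


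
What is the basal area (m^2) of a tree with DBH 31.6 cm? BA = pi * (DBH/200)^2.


D/200 = 31.6/200 = 0.158 m
(D/200)^2 = 0.158^2 = 0.024964
BA = 3.141593 * 0.024964 = 0.0784267 ≈ 0.0784 m^2

0.0784 m^2


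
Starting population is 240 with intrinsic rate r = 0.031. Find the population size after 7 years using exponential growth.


r*t = 0.031 * 7 = 0.217
exp(0.217) = 1.24234
N = 240 * 1.24234 = 298.162 ≈ 298

298


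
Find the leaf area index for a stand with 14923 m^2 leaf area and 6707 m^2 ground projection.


LAI = 14923 / 6707 = 2.22499 ≈ 2.22

2.22


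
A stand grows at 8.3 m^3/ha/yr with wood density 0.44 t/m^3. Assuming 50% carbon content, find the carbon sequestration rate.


C = 8.3 * 0.44 * 0.5 = 1.826 ≈ 1.83 t C/ha/yr

1.83 t C/ha/yr


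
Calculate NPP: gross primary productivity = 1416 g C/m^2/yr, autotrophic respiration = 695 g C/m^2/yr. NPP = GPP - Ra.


NPP = GPP - Ra = 1416 - 695 = 721 g C/m^2/yr

721 g C/m^2/yr


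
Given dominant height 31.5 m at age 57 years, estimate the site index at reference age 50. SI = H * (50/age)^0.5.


50/57 = 0.877193
(0.877193)^0.5 = 0.936586
SI = 31.5 * 0.936586 = 29.5025 ≈ 29.5 m

29.5 m


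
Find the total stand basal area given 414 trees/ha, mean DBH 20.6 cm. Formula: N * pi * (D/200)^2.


(D/200)^2 = (20.6/200)^2 = 0.103^2 = 0.010609
Individual BA = 3.141593 * 0.010609 = 0.0333292 m^2
Stand BA = 414 * 0.0333292 = 13.7983 ≈ 13.80 m^2/ha

13.80 m^2/ha


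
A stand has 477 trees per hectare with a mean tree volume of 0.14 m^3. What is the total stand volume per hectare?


V_stand = 477 * 0.14 = 66.78 ≈ 66.8 m^3/ha

66.8 m^3/ha


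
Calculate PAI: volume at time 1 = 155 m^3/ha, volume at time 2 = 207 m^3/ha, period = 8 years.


PAI = (V2 - V1) / period = (207 - 155) / 8 = 52 / 8 = 6.50 m^3/ha/yr

6.50 m^3/ha/yr


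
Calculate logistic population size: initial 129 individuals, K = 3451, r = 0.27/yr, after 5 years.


(K - N0)/N0 = (3451 - 129)/129 = 3322/129 = 25.7519
r*t = 0.27 * 5 = 1.35; exp(-1.35) = 0.259240
25.7519 * 0.259240 = 6.67592
1 + 6.67592 = 7.67592
N = 3451 / 7.67592 = 449.588 ≈ 450

450


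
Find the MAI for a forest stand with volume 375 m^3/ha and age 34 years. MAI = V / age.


MAI = 375 / 34 = 11.0294 ≈ 11.03 m^3/ha/yr

11.03 m^3/ha/yr


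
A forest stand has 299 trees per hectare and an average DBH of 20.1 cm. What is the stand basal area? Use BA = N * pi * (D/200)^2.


(D/200)^2 = (20.1/200)^2 = 0.1005^2 = 0.01010025
Individual BA = 3.141593 * 0.01010025 = 0.0317309 m^2
Stand BA = 299 * 0.0317309 = 9.48754 ≈ 9.49 m^2/ha

9.49 m^2/ha


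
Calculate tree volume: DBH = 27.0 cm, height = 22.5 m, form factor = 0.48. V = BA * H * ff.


(D/200)^2 = (27.0/200)^2 = 0.135^2 = 0.018225
BA = 3.141593 * 0.018225 = 0.0572555 m^2
V = 0.0572555 * 22.5 * 0.48 = 0.618359 ≈ 0.618 m^3

0.618 m^3


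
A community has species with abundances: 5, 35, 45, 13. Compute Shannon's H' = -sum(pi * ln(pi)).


Total N = 5 + 35 + 45 + 13 = 98
Per-species terms:
  p = 5/98 = 0.051020; ln(p) = -2.975538; p*ln(p) = 0.051020 * (-2.975538) = -0.151812
  p = 35/98 = 0.357143; ln(p) = -1.029619; p*ln(p) = 0.357143 * (-1.029619) = -0.367721
  p = 45/98 = 0.459184; ln(p) = -0.778304; p*ln(p) = 0.459184 * (-0.778304) = -0.357385
  p = 13/98 = 0.132653; ln(p) = -2.020019; p*ln(p) = 0.132653 * (-2.020019) = -0.267962
sum(p*ln(p)) = (-0.151812) + (-0.367721) + (-0.357385) + (-0.267962) = -1.144880
H' = -(-1.144880) = 1.144880 ≈ 1.1449

1.1449


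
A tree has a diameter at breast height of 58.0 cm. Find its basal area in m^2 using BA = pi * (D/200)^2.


D/200 = 58.0/200 = 0.29 m
(D/200)^2 = 0.29^2 = 0.0841
BA = 3.141593 * 0.0841 = 0.264208 ≈ 0.2642 m^2

0.2642 m^2


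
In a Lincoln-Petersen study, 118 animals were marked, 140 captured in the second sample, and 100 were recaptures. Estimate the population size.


N = M * C / R = 118 * 140 / 100 = 16520 / 100 = 165.20 ≈ 165

165 individuals


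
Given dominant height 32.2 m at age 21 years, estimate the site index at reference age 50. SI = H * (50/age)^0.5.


50/21 = 2.38095
(2.38095)^0.5 = 1.54303
SI = 32.2 * 1.54303 = 49.6856 ≈ 49.7 m

49.7 m


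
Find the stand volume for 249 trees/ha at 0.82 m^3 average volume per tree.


V_stand = 249 * 0.82 = 204.18 ≈ 204.2 m^3/ha

204.2 m^3/ha


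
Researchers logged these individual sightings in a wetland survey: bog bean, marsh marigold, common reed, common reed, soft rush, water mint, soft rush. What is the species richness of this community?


Total individuals logged = 7
Distinct species (count of individuals): bog bean (1), marsh marigold (1), common reed (2), soft rush (2), water mint (1)
Species richness = number of distinct species = 5

5


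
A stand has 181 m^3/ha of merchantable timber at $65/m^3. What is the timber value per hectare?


Value = 181 * 65 = $11765/ha

$11765/ha


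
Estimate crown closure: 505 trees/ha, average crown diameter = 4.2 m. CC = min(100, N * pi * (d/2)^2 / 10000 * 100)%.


(d/2)^2 = (4.2/2)^2 = 2.1^2 = 4.41
Crown area = 3.141593 * 4.41 = 13.8544 m^2
N * area / 10000 * 100 = 505 * 13.8544 / 10000 * 100 = 69.9647
CC = min(100, 69.9647) = 69.9647 ≈ 70.0%

70.0%


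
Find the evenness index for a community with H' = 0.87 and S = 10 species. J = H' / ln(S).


ln(10) = 2.30259
J = H' / ln(S) = 0.87 / 2.30259 = 0.377835 ≈ 0.3778

0.3778


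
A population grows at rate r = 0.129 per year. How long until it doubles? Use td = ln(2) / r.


td = ln(2) / 0.129 = 0.693147 / 0.129 = 5.37323 ≈ 5.4 years

5.4 years


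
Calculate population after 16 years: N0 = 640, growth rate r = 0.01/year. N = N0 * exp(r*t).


r*t = 0.01 * 16 = 0.16
exp(0.16) = 1.17351
N = 640 * 1.17351 = 751.046 ≈ 751

751


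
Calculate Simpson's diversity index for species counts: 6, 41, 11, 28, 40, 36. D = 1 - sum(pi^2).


Total N = 6 + 41 + 11 + 28 + 40 + 36 = 162
Per-species terms:
  p = 6/162 = 0.037037; p^2 = 0.037037^2 = 0.001372
  p = 41/162 = 0.253086; p^2 = 0.253086^2 = 0.064053
  p = 11/162 = 0.067901; p^2 = 0.067901^2 = 0.004611
  p = 28/162 = 0.172840; p^2 = 0.172840^2 = 0.029874
  p = 40/162 = 0.246914; p^2 = 0.246914^2 = 0.060967
  p = 36/162 = 0.222222; p^2 = 0.222222^2 = 0.049383
sum(p^2) = 0.001372 + 0.064053 + 0.004611 + 0.029874 + 0.060967 + 0.049383 = 0.210260
D = 1 - 0.210260 = 0.789740 ≈ 0.7897

0.7897


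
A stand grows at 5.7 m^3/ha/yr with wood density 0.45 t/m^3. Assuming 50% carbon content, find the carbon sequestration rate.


C = 5.7 * 0.45 * 0.5 = 1.2825 ≈ 1.28 t C/ha/yr

1.28 t C/ha/yr


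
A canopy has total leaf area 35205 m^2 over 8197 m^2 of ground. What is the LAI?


LAI = 35205 / 8197 = 4.2949 ≈ 4.29

4.29


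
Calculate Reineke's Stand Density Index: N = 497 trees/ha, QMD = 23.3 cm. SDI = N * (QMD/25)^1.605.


QMD/25 = 23.3/25 = 0.932
(0.932)^1.605 = exp(1.605 * ln(0.932)) = exp(1.605 * (-0.0704225)) = exp(-0.113028) = 0.893126
SDI = 497 * 0.893126 = 443.884 ≈ 444

444


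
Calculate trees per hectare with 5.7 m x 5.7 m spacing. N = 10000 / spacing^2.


N = 10000 / 5.7^2 = 10000 / 32.49 = 307.787 ≈ 308 trees/ha

308 trees/ha


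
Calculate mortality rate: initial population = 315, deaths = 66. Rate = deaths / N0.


Mortality rate = 66 / 315 = 0.209524 ≈ 0.2095

0.2095


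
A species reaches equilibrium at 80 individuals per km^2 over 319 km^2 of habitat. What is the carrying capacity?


K = 80 * 319 = 25520 individuals

25520 individuals


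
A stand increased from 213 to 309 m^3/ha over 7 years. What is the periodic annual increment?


PAI = (V2 - V1) / period = (309 - 213) / 7 = 96 / 7 = 13.7143 ≈ 13.71 m^3/ha/yr

13.71 m^3/ha/yr


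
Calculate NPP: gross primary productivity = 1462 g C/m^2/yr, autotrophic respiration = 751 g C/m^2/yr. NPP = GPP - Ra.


NPP = GPP - Ra = 1462 - 751 = 711 g C/m^2/yr

711 g C/m^2/yr


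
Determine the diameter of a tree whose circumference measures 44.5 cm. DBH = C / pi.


DBH = C / pi = 44.5 / 3.141593 = 14.1648 ≈ 14.16 cm

14.16 cm


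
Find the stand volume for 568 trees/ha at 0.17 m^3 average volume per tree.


V_stand = 568 * 0.17 = 96.56 ≈ 96.6 m^3/ha

96.6 m^3/ha


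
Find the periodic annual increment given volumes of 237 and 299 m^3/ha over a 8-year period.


PAI = (V2 - V1) / period = (299 - 237) / 8 = 62 / 8 = 7.75 m^3/ha/yr

7.75 m^3/ha/yr


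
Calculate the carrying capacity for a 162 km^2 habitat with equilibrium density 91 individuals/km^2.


K = 91 * 162 = 14742 individuals

14742 individuals


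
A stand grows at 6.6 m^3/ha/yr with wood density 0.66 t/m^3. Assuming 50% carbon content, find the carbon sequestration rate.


C = 6.6 * 0.66 * 0.5 = 2.178 ≈ 2.18 t C/ha/yr

2.18 t C/ha/yr


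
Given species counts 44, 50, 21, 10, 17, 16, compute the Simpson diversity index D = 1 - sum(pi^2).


Total N = 44 + 50 + 21 + 10 + 17 + 16 = 158
Per-species terms:
  p = 44/158 = 0.278481; p^2 = 0.278481^2 = 0.077552
  p = 50/158 = 0.316456; p^2 = 0.316456^2 = 0.100144
  p = 21/158 = 0.132911; p^2 = 0.132911^2 = 0.017665
  p = 10/158 = 0.063291; p^2 = 0.063291^2 = 0.004006
  p = 17/158 = 0.107595; p^2 = 0.107595^2 = 0.011577
  p = 16/158 = 0.101266; p^2 = 0.101266^2 = 0.010255
sum(p^2) = 0.077552 + 0.100144 + 0.017665 + 0.004006 + 0.011577 + 0.010255 = 0.221199
D = 1 - 0.221199 = 0.778801 ≈ 0.7788

0.7788


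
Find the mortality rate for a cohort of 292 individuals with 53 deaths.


Mortality rate = 53 / 292 = 0.181507 ≈ 0.1815

0.1815


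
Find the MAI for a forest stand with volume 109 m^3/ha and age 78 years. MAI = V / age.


MAI = 109 / 78 = 1.3974 ≈ 1.40 m^3/ha/yr

1.40 m^3/ha/yr


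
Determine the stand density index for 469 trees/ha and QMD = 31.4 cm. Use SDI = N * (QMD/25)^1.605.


QMD/25 = 31.4/25 = 1.256
(1.256)^1.605 = exp(1.605 * ln(1.256)) = exp(1.605 * 0.227932) = exp(0.365831) = 1.44171
SDI = 469 * 1.44171 = 676.162 ≈ 676

676


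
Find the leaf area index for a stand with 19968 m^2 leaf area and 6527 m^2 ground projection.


LAI = 19968 / 6527 = 3.0593 ≈ 3.06

3.06


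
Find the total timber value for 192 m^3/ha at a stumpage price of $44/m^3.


Value = 192 * 44 = $8448/ha

$8448/ha


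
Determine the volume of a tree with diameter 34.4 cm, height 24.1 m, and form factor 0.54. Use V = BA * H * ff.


(D/200)^2 = (34.4/200)^2 = 0.172^2 = 0.029584
BA = 3.141593 * 0.029584 = 0.0929409 m^2
V = 0.0929409 * 24.1 * 0.54 = 1.20953 ≈ 1.210 m^3

1.210 m^3


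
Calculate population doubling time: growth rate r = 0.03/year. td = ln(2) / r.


td = ln(2) / 0.03 = 0.693147 / 0.03 = 23.1049 ≈ 23.1 years

23.1 years


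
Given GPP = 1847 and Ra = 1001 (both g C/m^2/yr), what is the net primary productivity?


NPP = GPP - Ra = 1847 - 1001 = 846 g C/m^2/yr

846 g C/m^2/yr


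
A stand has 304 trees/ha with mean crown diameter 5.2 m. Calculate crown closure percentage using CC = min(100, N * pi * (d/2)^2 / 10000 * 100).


(d/2)^2 = (5.2/2)^2 = 2.6^2 = 6.76
Crown area = 3.141593 * 6.76 = 21.2372 m^2
N * area / 10000 * 100 = 304 * 21.2372 / 10000 * 100 = 64.5611
CC = min(100, 64.5611) = 64.5611 ≈ 64.6%

64.6%


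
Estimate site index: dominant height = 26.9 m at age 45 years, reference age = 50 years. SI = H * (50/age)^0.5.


50/45 = 1.11111
(1.11111)^0.5 = 1.05409
SI = 26.9 * 1.05409 = 28.3550 ≈ 28.4 m

28.4 m


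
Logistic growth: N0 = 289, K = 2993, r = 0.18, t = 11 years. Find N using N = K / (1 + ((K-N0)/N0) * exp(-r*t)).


(K - N0)/N0 = (2993 - 289)/289 = 2704/289 = 9.35640
r*t = 0.18 * 11 = 1.98; exp(-1.98) = 0.138069
9.35640 * 0.138069 = 1.29183
1 + 1.29183 = 2.29183
N = 2993 / 2.29183 = 1305.94 ≈ 1306

1306


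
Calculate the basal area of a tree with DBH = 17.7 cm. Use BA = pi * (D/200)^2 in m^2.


D/200 = 17.7/200 = 0.0885 m
(D/200)^2 = 0.0885^2 = 0.00783225
BA = 3.141593 * 0.00783225 = 0.0246057 ≈ 0.0246 m^2

0.0246 m^2


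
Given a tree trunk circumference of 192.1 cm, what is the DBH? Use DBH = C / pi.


DBH = C / pi = 192.1 / 3.141593 = 61.1473 ≈ 61.15 cm

61.15 cm


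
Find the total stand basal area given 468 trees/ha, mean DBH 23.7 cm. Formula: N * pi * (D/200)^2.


(D/200)^2 = (23.7/200)^2 = 0.1185^2 = 0.01404225
Individual BA = 3.141593 * 0.01404225 = 0.0441150 m^2
Stand BA = 468 * 0.0441150 = 20.6458 ≈ 20.65 m^2/ha

20.65 m^2/ha


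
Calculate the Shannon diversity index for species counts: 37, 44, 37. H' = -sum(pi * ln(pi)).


Total N = 37 + 44 + 37 = 118
Per-species terms:
  p = 37/118 = 0.313559; ln(p) = -1.159768; p*ln(p) = 0.313559 * (-1.159768) = -0.363656
  p = 44/118 = 0.372881; ln(p) = -0.986496; p*ln(p) = 0.372881 * (-0.986496) = -0.367846
  p = 37/118 = 0.313559; ln(p) = -1.159768; p*ln(p) = 0.313559 * (-1.159768) = -0.363656
sum(p*ln(p)) = (-0.363656) + (-0.367846) + (-0.363656) = -1.095158
H' = -(-1.095158) = 1.095158 ≈ 1.0952

1.0952


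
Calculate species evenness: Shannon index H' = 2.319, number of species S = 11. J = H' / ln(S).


ln(11) = 2.39790
J = H' / ln(S) = 2.319 / 2.39790 = 0.967096 ≈ 0.9671

0.9671


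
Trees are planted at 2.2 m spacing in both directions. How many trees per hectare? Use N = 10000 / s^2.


N = 10000 / 2.2^2 = 10000 / 4.84 = 2066.12 ≈ 2066 trees/ha

2066 trees/ha


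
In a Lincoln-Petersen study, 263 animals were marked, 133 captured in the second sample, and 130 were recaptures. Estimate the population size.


N = M * C / R = 263 * 133 / 130 = 34979 / 130 = 269.07 ≈ 269

269 individuals


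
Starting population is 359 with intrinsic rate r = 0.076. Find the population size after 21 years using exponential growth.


r*t = 0.076 * 21 = 1.596
exp(1.596) = 4.93326
N = 359 * 4.93326 = 1771.04 ≈ 1771

1771


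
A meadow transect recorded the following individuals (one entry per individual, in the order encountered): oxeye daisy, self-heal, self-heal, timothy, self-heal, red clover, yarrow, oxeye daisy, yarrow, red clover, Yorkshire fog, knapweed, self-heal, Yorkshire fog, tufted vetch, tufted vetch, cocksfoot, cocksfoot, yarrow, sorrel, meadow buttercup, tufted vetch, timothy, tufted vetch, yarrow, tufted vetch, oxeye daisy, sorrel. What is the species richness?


Total individuals logged = 28
Distinct species (count of individuals): oxeye daisy (3), self-heal (4), timothy (2), red clover (2), yarrow (4), Yorkshire fog (2), knapweed (1), tufted vetch (5), cocksfoot (2), sorrel (2), meadow buttercup (1)
Species richness = number of distinct species = 11

11


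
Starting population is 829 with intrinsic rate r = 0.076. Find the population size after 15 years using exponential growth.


r*t = 0.076 * 15 = 1.14
exp(1.14) = 3.12677
N = 829 * 3.12677 = 2592.09 ≈ 2592

2592


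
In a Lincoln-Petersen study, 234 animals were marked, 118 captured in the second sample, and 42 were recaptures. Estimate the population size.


N = M * C / R = 234 * 118 / 42 = 27612 / 42 = 657.43 ≈ 657

657 individuals


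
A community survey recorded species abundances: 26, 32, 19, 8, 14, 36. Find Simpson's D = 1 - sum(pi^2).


Total N = 26 + 32 + 19 + 8 + 14 + 36 = 135
Per-species terms:
  p = 26/135 = 0.192593; p^2 = 0.192593^2 = 0.037092
  p = 32/135 = 0.237037; p^2 = 0.237037^2 = 0.056187
  p = 19/135 = 0.140741; p^2 = 0.140741^2 = 0.019808
  p = 8/135 = 0.059259; p^2 = 0.059259^2 = 0.003512
  p = 14/135 = 0.103704; p^2 = 0.103704^2 = 0.010755
  p = 36/135 = 0.266667; p^2 = 0.266667^2 = 0.071111
sum(p^2) = 0.037092 + 0.056187 + 0.019808 + 0.003512 + 0.010755 + 0.071111 = 0.198465
D = 1 - 0.198465 = 0.801535 ≈ 0.8015

0.8015


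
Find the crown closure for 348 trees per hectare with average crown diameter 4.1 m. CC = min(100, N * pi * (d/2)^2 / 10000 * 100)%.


(d/2)^2 = (4.1/2)^2 = 2.05^2 = 4.2025
Crown area = 3.141593 * 4.2025 = 13.2025 m^2
N * area / 10000 * 100 = 348 * 13.2025 / 10000 * 100 = 45.9447
CC = min(100, 45.9447) = 45.9447 ≈ 45.9%

45.9%


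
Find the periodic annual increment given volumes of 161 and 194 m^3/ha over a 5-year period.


PAI = (V2 - V1) / period = (194 - 161) / 5 = 33 / 5 = 6.60 m^3/ha/yr

6.60 m^3/ha/yr


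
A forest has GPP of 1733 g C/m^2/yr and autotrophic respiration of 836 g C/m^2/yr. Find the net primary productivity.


NPP = GPP - Ra = 1733 - 836 = 897 g C/m^2/yr

897 g C/m^2/yr


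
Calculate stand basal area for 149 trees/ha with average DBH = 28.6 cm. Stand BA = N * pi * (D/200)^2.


(D/200)^2 = (28.6/200)^2 = 0.143^2 = 0.020449
Individual BA = 3.141593 * 0.020449 = 0.0642424 m^2
Stand BA = 149 * 0.0642424 = 9.57212 ≈ 9.57 m^2/ha

9.57 m^2/ha


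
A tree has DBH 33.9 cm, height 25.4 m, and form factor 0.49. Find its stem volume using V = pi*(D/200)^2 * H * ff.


(D/200)^2 = (33.9/200)^2 = 0.1695^2 = 0.02873025
BA = 3.141593 * 0.02873025 = 0.0902588 m^2
V = 0.0902588 * 25.4 * 0.49 = 1.12336 ≈ 1.123 m^3

1.123 m^3


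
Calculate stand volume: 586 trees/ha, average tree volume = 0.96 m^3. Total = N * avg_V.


V_stand = 586 * 0.96 = 562.56 ≈ 562.6 m^3/ha

562.6 m^3/ha


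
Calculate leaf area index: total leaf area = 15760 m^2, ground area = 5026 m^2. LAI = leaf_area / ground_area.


LAI = 15760 / 5026 = 3.1357 ≈ 3.14

3.14


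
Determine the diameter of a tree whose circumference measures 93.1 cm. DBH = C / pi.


DBH = C / pi = 93.1 / 3.141593 = 29.6346 ≈ 29.63 cm

29.63 cm


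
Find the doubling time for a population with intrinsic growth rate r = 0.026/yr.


td = ln(2) / 0.026 = 0.693147 / 0.026 = 26.6595 ≈ 26.7 years

26.7 years


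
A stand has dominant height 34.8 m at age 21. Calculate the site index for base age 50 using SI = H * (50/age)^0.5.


50/21 = 2.38095
(2.38095)^0.5 = 1.54303
SI = 34.8 * 1.54303 = 53.6974 ≈ 53.7 m

53.7 m


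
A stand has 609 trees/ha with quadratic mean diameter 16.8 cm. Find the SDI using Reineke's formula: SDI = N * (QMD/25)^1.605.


QMD/25 = 16.8/25 = 0.672
(0.672)^1.605 = exp(1.605 * ln(0.672)) = exp(1.605 * (-0.397497)) = exp(-0.637983) = 0.528357
SDI = 609 * 0.528357 = 321.769 ≈ 322

322


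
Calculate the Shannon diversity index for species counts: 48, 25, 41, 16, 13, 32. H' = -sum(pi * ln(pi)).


Total N = 48 + 25 + 41 + 16 + 13 + 32 = 175
Per-species terms:
  p = 48/175 = 0.274286; ln(p) = -1.293584; p*ln(p) = 0.274286 * (-1.293584) = -0.354812
  p = 25/175 = 0.142857; ln(p) = -1.945911; p*ln(p) = 0.142857 * (-1.945911) = -0.277987
  p = 41/175 = 0.234286; ln(p) = -1.451213; p*ln(p) = 0.234286 * (-1.451213) = -0.339999
  p = 16/175 = 0.091429; ln(p) = -2.392193; p*ln(p) = 0.091429 * (-2.392193) = -0.218716
  p = 13/175 = 0.074286; ln(p) = -2.599833; p*ln(p) = 0.074286 * (-2.599833) = -0.193131
  p = 32/175 = 0.182857; ln(p) = -1.699051; p*ln(p) = 0.182857 * (-1.699051) = -0.310683
sum(p*ln(p)) = (-0.354812) + (-0.277987) + (-0.339999) + (-0.218716) + (-0.193131) + (-0.310683) = -1.695328
H' = -(-1.695328) = 1.695328 ≈ 1.6953

1.6953


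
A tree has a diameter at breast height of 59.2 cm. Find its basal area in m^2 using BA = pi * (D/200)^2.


D/200 = 59.2/200 = 0.296 m
(D/200)^2 = 0.296^2 = 0.087616
BA = 3.141593 * 0.087616 = 0.275254 ≈ 0.2753 m^2

0.2753 m^2


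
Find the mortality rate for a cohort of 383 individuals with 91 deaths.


Mortality rate = 91 / 383 = 0.237598 ≈ 0.2376

0.2376


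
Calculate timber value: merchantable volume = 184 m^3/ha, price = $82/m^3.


Value = 184 * 82 = $15088/ha

$15088/ha


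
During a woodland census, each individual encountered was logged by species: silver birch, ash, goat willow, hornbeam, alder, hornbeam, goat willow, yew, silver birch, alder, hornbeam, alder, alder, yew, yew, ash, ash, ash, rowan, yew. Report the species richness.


Total individuals logged = 20
Distinct species (count of individuals): silver birch (2), ash (4), goat willow (2), hornbeam (3), alder (4), yew (4), rowan (1)
Species richness = number of distinct species = 7

7


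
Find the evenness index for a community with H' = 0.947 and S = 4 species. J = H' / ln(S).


ln(4) = 1.38629
J = H' / ln(S) = 0.947 / 1.38629 = 0.683118 ≈ 0.6831

0.6831


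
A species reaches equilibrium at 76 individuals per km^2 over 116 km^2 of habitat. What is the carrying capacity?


K = 76 * 116 = 8816 individuals

8816 individuals


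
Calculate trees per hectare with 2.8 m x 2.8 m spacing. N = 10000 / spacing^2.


N = 10000 / 2.8^2 = 10000 / 7.84 = 1275.51 ≈ 1276 trees/ha

1276 trees/ha


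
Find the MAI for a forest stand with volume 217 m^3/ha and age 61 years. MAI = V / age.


MAI = 217 / 61 = 3.5574 ≈ 3.56 m^3/ha/yr

3.56 m^3/ha/yr


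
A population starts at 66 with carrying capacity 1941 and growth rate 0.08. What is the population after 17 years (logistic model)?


(K - N0)/N0 = (1941 - 66)/66 = 1875/66 = 28.4091
r*t = 0.08 * 17 = 1.36; exp(-1.36) = 0.256661
28.4091 * 0.256661 = 7.29151
1 + 7.29151 = 8.29151
N = 1941 / 8.29151 = 234.095 ≈ 234

234


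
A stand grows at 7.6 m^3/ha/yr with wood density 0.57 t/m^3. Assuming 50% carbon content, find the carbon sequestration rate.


C = 7.6 * 0.57 * 0.5 = 2.166 ≈ 2.17 t C/ha/yr

2.17 t C/ha/yr


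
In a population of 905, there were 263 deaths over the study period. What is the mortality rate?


Mortality rate = 263 / 905 = 0.290608 ≈ 0.2906

0.2906


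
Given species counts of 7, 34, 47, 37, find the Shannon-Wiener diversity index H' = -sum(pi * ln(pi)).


Total N = 7 + 34 + 47 + 37 = 125
Per-species terms:
  p = 7/125 = 0.056000; ln(p) = -2.882404; p*ln(p) = 0.056000 * (-2.882404) = -0.161415
  p = 34/125 = 0.272000; ln(p) = -1.301953; p*ln(p) = 0.272000 * (-1.301953) = -0.354131
  p = 47/125 = 0.376000; ln(p) = -0.978166; p*ln(p) = 0.376000 * (-0.978166) = -0.367790
  p = 37/125 = 0.296000; ln(p) = -1.217396; p*ln(p) = 0.296000 * (-1.217396) = -0.360349
sum(p*ln(p)) = (-0.161415) + (-0.354131) + (-0.367790) + (-0.360349) = -1.243685
H' = -(-1.243685) = 1.243685 ≈ 1.2437

1.2437


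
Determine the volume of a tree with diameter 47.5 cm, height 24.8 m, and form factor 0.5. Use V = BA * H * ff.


(D/200)^2 = (47.5/200)^2 = 0.2375^2 = 0.05640625
BA = 3.141593 * 0.05640625 = 0.177205 m^2
V = 0.177205 * 24.8 * 0.5 = 2.19734 ≈ 2.197 m^3

2.197 m^3


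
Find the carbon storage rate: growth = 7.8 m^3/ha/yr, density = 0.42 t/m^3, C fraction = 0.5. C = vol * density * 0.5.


C = 7.8 * 0.42 * 0.5 = 1.638 ≈ 1.64 t C/ha/yr

1.64 t C/ha/yr


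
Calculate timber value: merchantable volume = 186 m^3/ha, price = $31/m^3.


Value = 186 * 31 = $5766/ha

$5766/ha


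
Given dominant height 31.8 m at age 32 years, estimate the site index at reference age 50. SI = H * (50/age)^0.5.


50/32 = 1.56250
(1.56250)^0.5 = 1.25000
SI = 31.8 * 1.25000 = 39.7500 ≈ 39.8 m

39.8 m


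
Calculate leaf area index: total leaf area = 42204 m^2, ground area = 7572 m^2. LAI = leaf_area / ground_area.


LAI = 42204 / 7572 = 5.5737 ≈ 5.57

5.57


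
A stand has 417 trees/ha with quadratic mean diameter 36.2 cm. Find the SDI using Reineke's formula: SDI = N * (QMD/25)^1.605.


QMD/25 = 36.2/25 = 1.448
(1.448)^1.605 = exp(1.605 * ln(1.448)) = exp(1.605 * 0.370183) = exp(0.594144) = 1.81148
SDI = 417 * 1.81148 = 755.387 ≈ 755

755


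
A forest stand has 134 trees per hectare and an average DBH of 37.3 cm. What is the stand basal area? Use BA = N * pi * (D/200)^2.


(D/200)^2 = (37.3/200)^2 = 0.1865^2 = 0.03478225
Individual BA = 3.141593 * 0.03478225 = 0.109272 m^2
Stand BA = 134 * 0.109272 = 14.6424 ≈ 14.64 m^2/ha

14.64 m^2/ha


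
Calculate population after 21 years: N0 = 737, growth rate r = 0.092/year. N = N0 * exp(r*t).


r*t = 0.092 * 21 = 1.932
exp(1.932) = 6.90330
N = 737 * 6.90330 = 5087.73 ≈ 5088

5088


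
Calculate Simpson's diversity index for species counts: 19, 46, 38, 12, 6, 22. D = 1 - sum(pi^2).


Total N = 19 + 46 + 38 + 12 + 6 + 22 = 143
Per-species terms:
  p = 19/143 = 0.132867; p^2 = 0.132867^2 = 0.017654
  p = 46/143 = 0.321678; p^2 = 0.321678^2 = 0.103477
  p = 38/143 = 0.265734; p^2 = 0.265734^2 = 0.070615
  p = 12/143 = 0.083916; p^2 = 0.083916^2 = 0.007042
  p = 6/143 = 0.041958; p^2 = 0.041958^2 = 0.001760
  p = 22/143 = 0.153846; p^2 = 0.153846^2 = 0.023669
sum(p^2) = 0.017654 + 0.103477 + 0.070615 + 0.007042 + 0.001760 + 0.023669 = 0.224217
D = 1 - 0.224217 = 0.775783 ≈ 0.7758

0.7758


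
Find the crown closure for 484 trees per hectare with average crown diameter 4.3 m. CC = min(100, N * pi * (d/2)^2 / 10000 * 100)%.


(d/2)^2 = (4.3/2)^2 = 2.15^2 = 4.6225
Crown area = 3.141593 * 4.6225 = 14.5220 m^2
N * area / 10000 * 100 = 484 * 14.5220 / 10000 * 100 = 70.2865
CC = min(100, 70.2865) = 70.2865 ≈ 70.3%

70.3%


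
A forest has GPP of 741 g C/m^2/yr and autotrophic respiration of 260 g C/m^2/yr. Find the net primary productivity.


NPP = GPP - Ra = 741 - 260 = 481 g C/m^2/yr

481 g C/m^2/yr


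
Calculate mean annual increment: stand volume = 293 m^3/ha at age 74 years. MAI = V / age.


MAI = 293 / 74 = 3.9595 ≈ 3.96 m^3/ha/yr

3.96 m^3/ha/yr


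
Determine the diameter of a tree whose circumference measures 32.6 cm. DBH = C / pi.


DBH = C / pi = 32.6 / 3.141593 = 10.3769 ≈ 10.38 cm

10.38 cm


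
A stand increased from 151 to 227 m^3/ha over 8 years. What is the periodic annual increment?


PAI = (V2 - V1) / period = (227 - 151) / 8 = 76 / 8 = 9.50 m^3/ha/yr

9.50 m^3/ha/yr


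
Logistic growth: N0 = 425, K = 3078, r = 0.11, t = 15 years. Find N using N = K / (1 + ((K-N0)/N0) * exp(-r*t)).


(K - N0)/N0 = (3078 - 425)/425 = 2653/425 = 6.24235
r*t = 0.11 * 15 = 1.65; exp(-1.65) = 0.192050
6.24235 * 0.192050 = 1.19884
1 + 1.19884 = 2.19884
N = 3078 / 2.19884 = 1399.83 ≈ 1400

1400


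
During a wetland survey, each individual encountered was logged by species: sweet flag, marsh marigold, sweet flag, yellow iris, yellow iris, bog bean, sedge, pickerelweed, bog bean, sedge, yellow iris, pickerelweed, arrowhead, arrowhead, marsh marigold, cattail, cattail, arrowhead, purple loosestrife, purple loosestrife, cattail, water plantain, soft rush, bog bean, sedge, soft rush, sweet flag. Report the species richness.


Total individuals logged = 27
Distinct species (count of individuals): sweet flag (3), marsh marigold (2), yellow iris (3), bog bean (3), sedge (3), pickerelweed (2), arrowhead (3), cattail (3), purple loosestrife (2), water plantain (1), soft rush (2)
Species richness = number of distinct species = 11

11


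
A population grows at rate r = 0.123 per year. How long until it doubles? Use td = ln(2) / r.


td = ln(2) / 0.123 = 0.693147 / 0.123 = 5.63534 ≈ 5.6 years

5.6 years


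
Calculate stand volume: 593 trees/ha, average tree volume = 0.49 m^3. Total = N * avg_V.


V_stand = 593 * 0.49 = 290.57 ≈ 290.6 m^3/ha

290.6 m^3/ha


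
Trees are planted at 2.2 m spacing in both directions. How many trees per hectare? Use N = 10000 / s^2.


N = 10000 / 2.2^2 = 10000 / 4.84 = 2066.12 ≈ 2066 trees/ha

2066 trees/ha


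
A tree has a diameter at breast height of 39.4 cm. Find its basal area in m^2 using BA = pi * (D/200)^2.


D/200 = 39.4/200 = 0.197 m
(D/200)^2 = 0.197^2 = 0.038809
BA = 3.141593 * 0.038809 = 0.121922 ≈ 0.1219 m^2

0.1219 m^2


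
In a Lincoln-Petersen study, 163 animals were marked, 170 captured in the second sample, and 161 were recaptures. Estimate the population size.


N = M * C / R = 163 * 170 / 161 = 27710 / 161 = 172.11 ≈ 172

172 individuals


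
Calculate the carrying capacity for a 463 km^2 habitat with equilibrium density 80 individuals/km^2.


K = 80 * 463 = 37040 individuals

37040 individuals


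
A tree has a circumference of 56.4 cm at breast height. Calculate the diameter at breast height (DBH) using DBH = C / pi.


DBH = C / pi = 56.4 / 3.141593 = 17.9527 ≈ 17.95 cm

17.95 cm


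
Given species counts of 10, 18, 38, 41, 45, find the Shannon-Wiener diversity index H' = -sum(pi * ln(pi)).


Total N = 10 + 18 + 38 + 41 + 45 = 152
Per-species terms:
  p = 10/152 = 0.065789; ln(p) = -2.721303; p*ln(p) = 0.065789 * (-2.721303) = -0.179032
  p = 18/152 = 0.118421; ln(p) = -2.133509; p*ln(p) = 0.118421 * (-2.133509) = -0.252652
  p = 38/152 = 0.250000; ln(p) = -1.386294; p*ln(p) = 0.250000 * (-1.386294) = -0.346574
  p = 41/152 = 0.269737; ln(p) = -1.310308; p*ln(p) = 0.269737 * (-1.310308) = -0.353439
  p = 45/152 = 0.296053; ln(p) = -1.217217; p*ln(p) = 0.296053 * (-1.217217) = -0.360361
sum(p*ln(p)) = (-0.179032) + (-0.252652) + (-0.346574) + (-0.353439) + (-0.360361) = -1.492058
H' = -(-1.492058) = 1.492058 ≈ 1.4921

1.4921


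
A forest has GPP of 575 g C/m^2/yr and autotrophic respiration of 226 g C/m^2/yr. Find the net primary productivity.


NPP = GPP - Ra = 575 - 226 = 349 g C/m^2/yr

349 g C/m^2/yr


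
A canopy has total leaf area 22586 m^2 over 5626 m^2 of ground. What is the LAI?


LAI = 22586 / 5626 = 4.0146 ≈ 4.01

4.01


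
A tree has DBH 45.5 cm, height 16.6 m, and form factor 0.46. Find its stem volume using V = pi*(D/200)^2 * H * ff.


(D/200)^2 = (45.5/200)^2 = 0.2275^2 = 0.05175625
BA = 3.141593 * 0.05175625 = 0.162597 m^2
V = 0.162597 * 16.6 * 0.46 = 1.24159 ≈ 1.242 m^3

1.242 m^3


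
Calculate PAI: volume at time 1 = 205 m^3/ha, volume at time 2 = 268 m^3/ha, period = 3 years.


PAI = (V2 - V1) / period = (268 - 205) / 3 = 63 / 3 = 21.00 m^3/ha/yr

21.00 m^3/ha/yr


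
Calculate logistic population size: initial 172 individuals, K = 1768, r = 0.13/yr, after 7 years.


(K - N0)/N0 = (1768 - 172)/172 = 1596/172 = 9.27907
r*t = 0.13 * 7 = 0.91; exp(-0.91) = 0.402524
9.27907 * 0.402524 = 3.73505
1 + 3.73505 = 4.73505
N = 1768 / 4.73505 = 373.386 ≈ 373

373


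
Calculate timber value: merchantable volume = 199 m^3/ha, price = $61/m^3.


Value = 199 * 61 = $12139/ha

$12139/ha


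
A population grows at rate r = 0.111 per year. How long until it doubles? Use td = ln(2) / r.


td = ln(2) / 0.111 = 0.693147 / 0.111 = 6.24457 ≈ 6.2 years

6.2 years


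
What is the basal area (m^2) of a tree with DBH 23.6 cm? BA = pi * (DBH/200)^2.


D/200 = 23.6/200 = 0.118 m
(D/200)^2 = 0.118^2 = 0.013924
BA = 3.141593 * 0.013924 = 0.0437435 ≈ 0.0437 m^2

0.0437 m^2


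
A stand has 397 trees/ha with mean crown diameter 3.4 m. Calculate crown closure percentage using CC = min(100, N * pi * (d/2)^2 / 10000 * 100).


(d/2)^2 = (3.4/2)^2 = 1.7^2 = 2.89
Crown area = 3.141593 * 2.89 = 9.07920 m^2
N * area / 10000 * 100 = 397 * 9.07920 / 10000 * 100 = 36.0444
CC = min(100, 36.0444) = 36.0444 ≈ 36.0%

36.0%


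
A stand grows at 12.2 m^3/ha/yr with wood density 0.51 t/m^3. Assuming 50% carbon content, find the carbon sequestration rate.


C = 12.2 * 0.51 * 0.5 = 3.111 ≈ 3.11 t C/ha/yr

3.11 t C/ha/yr


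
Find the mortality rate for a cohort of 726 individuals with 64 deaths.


Mortality rate = 64 / 726 = 0.088154 ≈ 0.0882

0.0882


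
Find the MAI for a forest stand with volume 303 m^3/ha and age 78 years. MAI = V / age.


MAI = 303 / 78 = 3.8846 ≈ 3.88 m^3/ha/yr

3.88 m^3/ha/yr


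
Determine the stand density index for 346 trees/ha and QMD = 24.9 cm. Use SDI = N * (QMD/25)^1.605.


QMD/25 = 24.9/25 = 0.996
(0.996)^1.605 = exp(1.605 * ln(0.996)) = exp(1.605 * (-0.00400802)) = exp(-0.00643287) = 0.993588
SDI = 346 * 0.993588 = 343.781 ≈ 344

344


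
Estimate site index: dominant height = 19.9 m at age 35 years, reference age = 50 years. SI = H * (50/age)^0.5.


50/35 = 1.42857
(1.42857)^0.5 = 1.19523
SI = 19.9 * 1.19523 = 23.7851 ≈ 23.8 m

23.8 m


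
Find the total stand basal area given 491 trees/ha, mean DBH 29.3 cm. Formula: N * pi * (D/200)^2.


(D/200)^2 = (29.3/200)^2 = 0.1465^2 = 0.02146225
Individual BA = 3.141593 * 0.02146225 = 0.0674257 m^2
Stand BA = 491 * 0.0674257 = 33.1060 ≈ 33.11 m^2/ha

33.11 m^2/ha


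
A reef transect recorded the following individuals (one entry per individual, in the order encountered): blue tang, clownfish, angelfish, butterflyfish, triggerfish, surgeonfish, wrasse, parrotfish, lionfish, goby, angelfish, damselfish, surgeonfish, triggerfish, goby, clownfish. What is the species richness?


Total individuals logged = 16
Distinct species (count of individuals): blue tang (1), clownfish (2), angelfish (2), butterflyfish (1), triggerfish (2), surgeonfish (2), wrasse (1), parrotfish (1), lionfish (1), goby (2), damselfish (1)
Species richness = number of distinct species = 11

11


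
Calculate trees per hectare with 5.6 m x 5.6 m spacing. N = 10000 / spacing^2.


N = 10000 / 5.6^2 = 10000 / 31.36 = 318.878 ≈ 319 trees/ha

319 trees/ha


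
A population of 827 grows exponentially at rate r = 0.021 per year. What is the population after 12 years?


r*t = 0.021 * 12 = 0.252
exp(0.252) = 1.28660
N = 827 * 1.28660 = 1064.02 ≈ 1064

1064


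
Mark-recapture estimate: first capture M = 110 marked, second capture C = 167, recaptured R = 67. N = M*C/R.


N = M * C / R = 110 * 167 / 67 = 18370 / 67 = 274.18 ≈ 274

274 individuals


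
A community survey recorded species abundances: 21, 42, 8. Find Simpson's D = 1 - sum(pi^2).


Total N = 21 + 42 + 8 = 71
Per-species terms:
  p = 21/71 = 0.295775; p^2 = 0.295775^2 = 0.087483
  p = 42/71 = 0.591549; p^2 = 0.591549^2 = 0.349930
  p = 8/71 = 0.112676; p^2 = 0.112676^2 = 0.012696
sum(p^2) = 0.087483 + 0.349930 + 0.012696 = 0.450109
D = 1 - 0.450109 = 0.549891 ≈ 0.5499

0.5499


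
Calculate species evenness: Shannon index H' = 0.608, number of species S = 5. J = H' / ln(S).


ln(5) = 1.60944
J = H' / ln(S) = 0.608 / 1.60944 = 0.377771 ≈ 0.3778

0.3778


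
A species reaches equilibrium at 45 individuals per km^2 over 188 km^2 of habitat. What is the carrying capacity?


K = 45 * 188 = 8460 individuals

8460 individuals


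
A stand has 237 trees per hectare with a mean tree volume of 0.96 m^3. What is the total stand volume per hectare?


V_stand = 237 * 0.96 = 227.52 ≈ 227.5 m^3/ha

227.5 m^3/ha


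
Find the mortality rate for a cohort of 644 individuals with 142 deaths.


Mortality rate = 142 / 644 = 0.220497 ≈ 0.2205

0.2205


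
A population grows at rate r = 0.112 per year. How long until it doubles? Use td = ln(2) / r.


td = ln(2) / 0.112 = 0.693147 / 0.112 = 6.18881 ≈ 6.2 years

6.2 years


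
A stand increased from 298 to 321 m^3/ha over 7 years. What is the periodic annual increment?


PAI = (V2 - V1) / period = (321 - 298) / 7 = 23 / 7 = 3.2857 ≈ 3.29 m^3/ha/yr

3.29 m^3/ha/yr


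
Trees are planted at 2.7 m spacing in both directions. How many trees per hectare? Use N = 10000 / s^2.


N = 10000 / 2.7^2 = 10000 / 7.29 = 1371.74 ≈ 1372 trees/ha

1372 trees/ha


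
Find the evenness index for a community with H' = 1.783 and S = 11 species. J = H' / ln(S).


ln(11) = 2.39790
J = H' / ln(S) = 1.783 / 2.39790 = 0.743567 ≈ 0.7436

0.7436


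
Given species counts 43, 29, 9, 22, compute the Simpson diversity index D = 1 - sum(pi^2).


Total N = 43 + 29 + 9 + 22 = 103
Per-species terms:
  p = 43/103 = 0.417476; p^2 = 0.417476^2 = 0.174286
  p = 29/103 = 0.281553; p^2 = 0.281553^2 = 0.079272
  p = 9/103 = 0.087379; p^2 = 0.087379^2 = 0.007635
  p = 22/103 = 0.213592; p^2 = 0.213592^2 = 0.045622
sum(p^2) = 0.174286 + 0.079272 + 0.007635 + 0.045622 = 0.306815
D = 1 - 0.306815 = 0.693185 ≈ 0.6932

0.6932


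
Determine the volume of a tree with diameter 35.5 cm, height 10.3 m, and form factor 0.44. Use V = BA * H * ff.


(D/200)^2 = (35.5/200)^2 = 0.1775^2 = 0.03150625
BA = 3.141593 * 0.03150625 = 0.0989798 m^2
V = 0.0989798 * 10.3 * 0.44 = 0.448576 ≈ 0.449 m^3

0.449 m^3


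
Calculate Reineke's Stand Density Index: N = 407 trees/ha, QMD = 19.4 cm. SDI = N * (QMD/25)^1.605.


QMD/25 = 19.4/25 = 0.776
(0.776)^1.605 = exp(1.605 * ln(0.776)) = exp(1.605 * (-0.253603)) = exp(-0.407033) = 0.665622
SDI = 407 * 0.665622 = 270.908 ≈ 271

271
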